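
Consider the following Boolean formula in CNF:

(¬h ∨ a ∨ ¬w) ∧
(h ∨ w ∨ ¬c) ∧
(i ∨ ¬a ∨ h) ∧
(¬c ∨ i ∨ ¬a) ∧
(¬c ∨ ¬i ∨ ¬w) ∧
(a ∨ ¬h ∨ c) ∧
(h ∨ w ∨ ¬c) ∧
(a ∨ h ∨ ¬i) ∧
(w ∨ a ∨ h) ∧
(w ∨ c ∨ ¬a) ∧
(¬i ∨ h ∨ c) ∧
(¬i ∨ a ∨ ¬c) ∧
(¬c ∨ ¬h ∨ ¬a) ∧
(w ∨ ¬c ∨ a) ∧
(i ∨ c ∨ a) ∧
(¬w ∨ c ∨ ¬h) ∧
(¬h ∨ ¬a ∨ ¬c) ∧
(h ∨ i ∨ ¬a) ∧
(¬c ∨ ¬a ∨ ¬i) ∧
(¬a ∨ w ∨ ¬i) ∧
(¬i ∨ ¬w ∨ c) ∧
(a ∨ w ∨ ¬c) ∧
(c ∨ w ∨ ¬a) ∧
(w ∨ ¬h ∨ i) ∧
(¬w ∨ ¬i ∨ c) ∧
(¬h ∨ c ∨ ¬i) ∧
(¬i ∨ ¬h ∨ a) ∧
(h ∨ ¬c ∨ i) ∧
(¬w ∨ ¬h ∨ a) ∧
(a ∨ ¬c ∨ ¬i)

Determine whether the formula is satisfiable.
No

No, the formula is not satisfiable.

No assignment of truth values to the variables can make all 30 clauses true simultaneously.

The formula is UNSAT (unsatisfiable).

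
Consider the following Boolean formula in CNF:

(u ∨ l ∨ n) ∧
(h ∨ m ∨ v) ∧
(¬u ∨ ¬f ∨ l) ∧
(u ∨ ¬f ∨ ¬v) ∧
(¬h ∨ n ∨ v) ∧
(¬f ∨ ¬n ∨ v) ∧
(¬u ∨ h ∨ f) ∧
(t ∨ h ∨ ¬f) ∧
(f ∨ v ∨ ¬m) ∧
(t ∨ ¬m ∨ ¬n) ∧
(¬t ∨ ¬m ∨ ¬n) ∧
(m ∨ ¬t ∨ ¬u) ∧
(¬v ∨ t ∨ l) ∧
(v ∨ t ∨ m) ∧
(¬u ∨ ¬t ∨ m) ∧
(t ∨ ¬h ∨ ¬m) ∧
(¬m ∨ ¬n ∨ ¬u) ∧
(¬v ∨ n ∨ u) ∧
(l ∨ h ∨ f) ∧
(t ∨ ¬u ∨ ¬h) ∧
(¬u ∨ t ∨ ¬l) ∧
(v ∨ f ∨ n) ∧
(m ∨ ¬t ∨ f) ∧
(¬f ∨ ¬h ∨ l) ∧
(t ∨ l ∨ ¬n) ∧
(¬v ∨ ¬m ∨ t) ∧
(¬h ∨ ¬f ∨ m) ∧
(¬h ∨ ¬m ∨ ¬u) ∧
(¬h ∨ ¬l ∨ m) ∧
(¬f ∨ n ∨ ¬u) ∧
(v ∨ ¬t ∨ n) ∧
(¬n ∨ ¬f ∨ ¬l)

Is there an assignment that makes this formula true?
Yes

Yes, the formula is satisfiable.

One satisfying assignment is: l=True, v=True, u=False, h=False, m=False, n=True, t=False, f=False

Verification: With this assignment, all 32 clauses evaluate to true.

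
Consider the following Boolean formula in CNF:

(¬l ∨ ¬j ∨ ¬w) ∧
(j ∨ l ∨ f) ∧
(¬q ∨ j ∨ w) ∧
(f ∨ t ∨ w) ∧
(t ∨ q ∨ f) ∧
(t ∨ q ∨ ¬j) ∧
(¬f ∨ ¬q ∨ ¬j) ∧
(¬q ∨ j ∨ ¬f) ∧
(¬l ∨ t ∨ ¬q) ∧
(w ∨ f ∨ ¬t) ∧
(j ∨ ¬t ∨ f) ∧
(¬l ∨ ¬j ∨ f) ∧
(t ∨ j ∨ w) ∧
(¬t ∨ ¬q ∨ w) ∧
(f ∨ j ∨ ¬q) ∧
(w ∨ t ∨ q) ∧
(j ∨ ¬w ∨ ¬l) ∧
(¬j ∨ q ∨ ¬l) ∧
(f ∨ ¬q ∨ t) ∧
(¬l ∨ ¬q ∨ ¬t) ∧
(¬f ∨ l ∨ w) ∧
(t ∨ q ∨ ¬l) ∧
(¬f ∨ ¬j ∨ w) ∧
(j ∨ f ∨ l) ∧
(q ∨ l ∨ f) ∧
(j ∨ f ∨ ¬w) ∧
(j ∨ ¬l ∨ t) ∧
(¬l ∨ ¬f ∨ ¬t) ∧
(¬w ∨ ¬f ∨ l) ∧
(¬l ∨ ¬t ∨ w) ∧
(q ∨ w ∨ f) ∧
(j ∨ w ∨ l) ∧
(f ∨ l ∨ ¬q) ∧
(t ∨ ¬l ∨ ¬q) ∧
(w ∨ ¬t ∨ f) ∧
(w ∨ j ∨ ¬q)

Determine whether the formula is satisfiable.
No

No, the formula is not satisfiable.

No assignment of truth values to the variables can make all 36 clauses true simultaneously.

The formula is UNSAT (unsatisfiable).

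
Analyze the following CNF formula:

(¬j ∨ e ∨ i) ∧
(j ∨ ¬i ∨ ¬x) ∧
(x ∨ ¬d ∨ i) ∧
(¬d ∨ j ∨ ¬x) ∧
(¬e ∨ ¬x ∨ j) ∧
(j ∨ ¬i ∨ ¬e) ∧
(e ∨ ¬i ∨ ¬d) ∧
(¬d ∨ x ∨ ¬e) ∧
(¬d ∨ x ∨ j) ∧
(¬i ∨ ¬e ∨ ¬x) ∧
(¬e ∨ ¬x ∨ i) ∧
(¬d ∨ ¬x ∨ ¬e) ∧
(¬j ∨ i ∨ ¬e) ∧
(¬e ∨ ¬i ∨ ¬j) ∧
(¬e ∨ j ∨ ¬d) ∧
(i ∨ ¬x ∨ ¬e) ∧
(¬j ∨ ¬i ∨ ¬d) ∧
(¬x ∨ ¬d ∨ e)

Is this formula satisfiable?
Yes

Yes, the formula is satisfiable.

One satisfying assignment is: j=False, i=False, d=False, e=False, x=False

Verification: With this assignment, all 18 clauses evaluate to true.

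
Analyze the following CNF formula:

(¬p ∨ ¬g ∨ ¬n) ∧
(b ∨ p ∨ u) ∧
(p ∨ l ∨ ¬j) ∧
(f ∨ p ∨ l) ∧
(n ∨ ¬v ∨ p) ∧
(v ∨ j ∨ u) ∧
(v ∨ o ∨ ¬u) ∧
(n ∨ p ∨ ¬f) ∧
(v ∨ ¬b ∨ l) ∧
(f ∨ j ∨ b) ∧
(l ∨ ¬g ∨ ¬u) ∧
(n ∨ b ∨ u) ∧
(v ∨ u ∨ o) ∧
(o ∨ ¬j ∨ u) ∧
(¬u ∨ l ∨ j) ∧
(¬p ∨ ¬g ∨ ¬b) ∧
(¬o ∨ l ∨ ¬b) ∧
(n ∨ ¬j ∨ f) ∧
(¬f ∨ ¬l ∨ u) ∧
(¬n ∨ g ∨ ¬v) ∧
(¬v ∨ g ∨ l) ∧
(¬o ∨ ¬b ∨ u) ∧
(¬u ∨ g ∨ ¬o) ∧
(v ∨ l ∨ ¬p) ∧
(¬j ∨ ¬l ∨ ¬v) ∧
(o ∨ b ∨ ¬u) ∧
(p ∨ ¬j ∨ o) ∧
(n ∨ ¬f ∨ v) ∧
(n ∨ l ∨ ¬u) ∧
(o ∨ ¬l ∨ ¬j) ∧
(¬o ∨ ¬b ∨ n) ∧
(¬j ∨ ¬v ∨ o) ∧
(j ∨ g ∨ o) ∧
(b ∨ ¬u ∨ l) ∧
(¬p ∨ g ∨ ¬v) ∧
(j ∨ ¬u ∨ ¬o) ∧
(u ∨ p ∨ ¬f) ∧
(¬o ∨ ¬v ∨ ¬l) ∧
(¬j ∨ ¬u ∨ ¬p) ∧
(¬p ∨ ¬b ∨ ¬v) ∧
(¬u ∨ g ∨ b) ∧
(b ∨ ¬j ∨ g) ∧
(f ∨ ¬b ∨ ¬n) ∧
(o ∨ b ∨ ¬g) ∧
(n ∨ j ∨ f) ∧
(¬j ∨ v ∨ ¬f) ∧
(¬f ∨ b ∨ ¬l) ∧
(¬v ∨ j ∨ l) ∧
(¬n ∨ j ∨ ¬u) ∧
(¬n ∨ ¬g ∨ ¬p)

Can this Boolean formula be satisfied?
Yes

Yes, the formula is satisfiable.

One satisfying assignment is: f=False, u=True, j=True, l=True, o=True, g=True, b=False, p=False, v=False, n=True

Verification: With this assignment, all 50 clauses evaluate to true.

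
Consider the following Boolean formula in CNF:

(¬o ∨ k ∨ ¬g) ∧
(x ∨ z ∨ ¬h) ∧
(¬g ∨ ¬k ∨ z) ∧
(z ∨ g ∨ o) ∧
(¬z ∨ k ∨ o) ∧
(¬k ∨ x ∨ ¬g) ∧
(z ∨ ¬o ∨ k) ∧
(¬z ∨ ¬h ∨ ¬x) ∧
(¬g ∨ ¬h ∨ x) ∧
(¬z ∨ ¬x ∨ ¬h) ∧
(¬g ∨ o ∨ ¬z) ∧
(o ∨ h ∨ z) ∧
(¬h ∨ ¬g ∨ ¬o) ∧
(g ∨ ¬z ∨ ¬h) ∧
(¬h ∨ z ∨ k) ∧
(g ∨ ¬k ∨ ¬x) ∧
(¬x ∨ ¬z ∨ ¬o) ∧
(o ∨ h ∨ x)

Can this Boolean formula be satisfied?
Yes

Yes, the formula is satisfiable.

One satisfying assignment is: z=False, g=False, x=False, k=True, o=True, h=False

Verification: With this assignment, all 18 clauses evaluate to true.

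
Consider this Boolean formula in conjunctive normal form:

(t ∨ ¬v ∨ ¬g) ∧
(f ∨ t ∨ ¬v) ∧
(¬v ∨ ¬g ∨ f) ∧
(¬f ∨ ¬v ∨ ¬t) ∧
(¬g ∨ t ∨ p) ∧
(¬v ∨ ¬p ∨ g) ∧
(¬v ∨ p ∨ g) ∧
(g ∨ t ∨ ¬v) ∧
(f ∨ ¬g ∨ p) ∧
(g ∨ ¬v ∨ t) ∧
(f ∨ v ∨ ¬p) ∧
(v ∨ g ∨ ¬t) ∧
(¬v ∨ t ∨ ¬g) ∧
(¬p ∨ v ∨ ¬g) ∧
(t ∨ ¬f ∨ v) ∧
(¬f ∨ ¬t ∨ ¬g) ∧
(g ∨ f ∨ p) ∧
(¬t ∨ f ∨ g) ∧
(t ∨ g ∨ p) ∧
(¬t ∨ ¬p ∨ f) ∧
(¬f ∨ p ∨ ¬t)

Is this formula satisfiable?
No

No, the formula is not satisfiable.

No assignment of truth values to the variables can make all 21 clauses true simultaneously.

The formula is UNSAT (unsatisfiable).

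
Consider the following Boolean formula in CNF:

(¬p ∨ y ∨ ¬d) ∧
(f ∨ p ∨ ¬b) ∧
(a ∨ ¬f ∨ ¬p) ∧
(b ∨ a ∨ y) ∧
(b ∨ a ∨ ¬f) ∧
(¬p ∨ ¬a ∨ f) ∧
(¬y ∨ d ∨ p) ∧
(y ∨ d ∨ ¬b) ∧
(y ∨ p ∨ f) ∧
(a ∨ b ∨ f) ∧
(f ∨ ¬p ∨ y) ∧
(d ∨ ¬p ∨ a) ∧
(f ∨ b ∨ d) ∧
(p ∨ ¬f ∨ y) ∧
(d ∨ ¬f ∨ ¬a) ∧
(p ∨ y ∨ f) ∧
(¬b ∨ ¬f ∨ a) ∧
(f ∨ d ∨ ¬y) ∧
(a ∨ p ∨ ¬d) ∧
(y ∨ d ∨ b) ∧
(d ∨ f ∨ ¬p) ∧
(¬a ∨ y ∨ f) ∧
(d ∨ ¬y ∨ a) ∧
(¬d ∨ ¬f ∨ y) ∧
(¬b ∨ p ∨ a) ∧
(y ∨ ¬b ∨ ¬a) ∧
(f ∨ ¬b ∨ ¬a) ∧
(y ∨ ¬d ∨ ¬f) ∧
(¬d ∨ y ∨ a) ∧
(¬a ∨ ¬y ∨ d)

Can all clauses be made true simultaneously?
Yes

Yes, the formula is satisfiable.

One satisfying assignment is: a=True, d=True, b=False, f=False, y=True, p=False

Verification: With this assignment, all 30 clauses evaluate to true.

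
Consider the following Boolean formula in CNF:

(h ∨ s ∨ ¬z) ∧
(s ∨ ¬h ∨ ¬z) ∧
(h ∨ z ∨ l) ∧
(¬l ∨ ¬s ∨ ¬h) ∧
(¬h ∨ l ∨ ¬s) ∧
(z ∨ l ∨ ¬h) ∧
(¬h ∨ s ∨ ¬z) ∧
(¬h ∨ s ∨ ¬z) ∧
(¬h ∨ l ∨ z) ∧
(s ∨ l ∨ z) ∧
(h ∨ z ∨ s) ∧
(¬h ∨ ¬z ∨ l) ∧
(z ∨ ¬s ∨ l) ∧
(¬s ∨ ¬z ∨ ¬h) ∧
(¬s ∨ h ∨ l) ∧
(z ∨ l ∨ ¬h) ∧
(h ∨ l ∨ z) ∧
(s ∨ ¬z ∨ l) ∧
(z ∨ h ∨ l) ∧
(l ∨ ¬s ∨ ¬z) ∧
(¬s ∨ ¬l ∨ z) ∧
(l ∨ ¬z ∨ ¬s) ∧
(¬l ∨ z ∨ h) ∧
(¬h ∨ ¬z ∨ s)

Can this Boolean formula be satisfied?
Yes

Yes, the formula is satisfiable.

One satisfying assignment is: l=True, s=False, z=False, h=True

Verification: With this assignment, all 24 clauses evaluate to true.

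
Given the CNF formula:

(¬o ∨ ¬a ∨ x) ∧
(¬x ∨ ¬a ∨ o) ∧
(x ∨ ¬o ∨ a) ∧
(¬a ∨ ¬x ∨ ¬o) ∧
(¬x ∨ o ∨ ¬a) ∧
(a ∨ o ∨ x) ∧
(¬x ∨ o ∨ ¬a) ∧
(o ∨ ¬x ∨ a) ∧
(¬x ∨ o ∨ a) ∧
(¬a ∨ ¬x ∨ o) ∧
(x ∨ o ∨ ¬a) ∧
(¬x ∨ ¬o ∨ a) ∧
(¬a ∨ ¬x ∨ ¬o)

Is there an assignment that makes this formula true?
No

No, the formula is not satisfiable.

No assignment of truth values to the variables can make all 13 clauses true simultaneously.

The formula is UNSAT (unsatisfiable).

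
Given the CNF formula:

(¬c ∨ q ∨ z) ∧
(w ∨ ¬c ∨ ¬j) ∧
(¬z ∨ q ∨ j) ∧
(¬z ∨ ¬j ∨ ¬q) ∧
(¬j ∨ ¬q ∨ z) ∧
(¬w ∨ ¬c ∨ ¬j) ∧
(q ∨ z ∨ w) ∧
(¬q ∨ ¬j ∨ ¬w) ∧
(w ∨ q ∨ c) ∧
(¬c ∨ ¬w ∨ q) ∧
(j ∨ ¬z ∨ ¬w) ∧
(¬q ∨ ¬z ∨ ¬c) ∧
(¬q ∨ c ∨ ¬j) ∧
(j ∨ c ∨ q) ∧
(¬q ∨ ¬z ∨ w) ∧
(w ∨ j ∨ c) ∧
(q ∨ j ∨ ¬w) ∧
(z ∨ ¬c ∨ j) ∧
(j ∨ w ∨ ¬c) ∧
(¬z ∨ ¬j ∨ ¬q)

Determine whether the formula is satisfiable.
Yes

Yes, the formula is satisfiable.

One satisfying assignment is: w=True, q=True, c=False, j=False, z=False

Verification: With this assignment, all 20 clauses evaluate to true.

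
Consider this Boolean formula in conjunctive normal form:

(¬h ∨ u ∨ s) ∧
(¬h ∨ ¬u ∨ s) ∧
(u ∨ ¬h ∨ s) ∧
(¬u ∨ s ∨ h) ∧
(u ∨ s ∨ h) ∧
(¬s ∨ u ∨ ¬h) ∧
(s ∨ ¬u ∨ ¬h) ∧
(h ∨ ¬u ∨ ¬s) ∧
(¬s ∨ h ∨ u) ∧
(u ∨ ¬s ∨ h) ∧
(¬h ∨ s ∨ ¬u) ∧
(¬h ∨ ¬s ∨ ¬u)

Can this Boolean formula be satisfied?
No

No, the formula is not satisfiable.

No assignment of truth values to the variables can make all 12 clauses true simultaneously.

The formula is UNSAT (unsatisfiable).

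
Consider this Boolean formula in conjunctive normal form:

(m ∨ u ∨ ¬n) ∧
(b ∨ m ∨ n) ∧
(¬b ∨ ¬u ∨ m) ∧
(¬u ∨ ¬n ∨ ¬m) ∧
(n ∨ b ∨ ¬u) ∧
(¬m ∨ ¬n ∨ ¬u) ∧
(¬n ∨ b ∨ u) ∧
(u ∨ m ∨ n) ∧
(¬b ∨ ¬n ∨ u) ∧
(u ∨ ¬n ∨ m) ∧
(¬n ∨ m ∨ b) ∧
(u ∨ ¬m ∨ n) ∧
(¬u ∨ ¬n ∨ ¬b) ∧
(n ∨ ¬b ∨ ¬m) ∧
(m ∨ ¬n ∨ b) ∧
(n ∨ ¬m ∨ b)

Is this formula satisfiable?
No

No, the formula is not satisfiable.

No assignment of truth values to the variables can make all 16 clauses true simultaneously.

The formula is UNSAT (unsatisfiable).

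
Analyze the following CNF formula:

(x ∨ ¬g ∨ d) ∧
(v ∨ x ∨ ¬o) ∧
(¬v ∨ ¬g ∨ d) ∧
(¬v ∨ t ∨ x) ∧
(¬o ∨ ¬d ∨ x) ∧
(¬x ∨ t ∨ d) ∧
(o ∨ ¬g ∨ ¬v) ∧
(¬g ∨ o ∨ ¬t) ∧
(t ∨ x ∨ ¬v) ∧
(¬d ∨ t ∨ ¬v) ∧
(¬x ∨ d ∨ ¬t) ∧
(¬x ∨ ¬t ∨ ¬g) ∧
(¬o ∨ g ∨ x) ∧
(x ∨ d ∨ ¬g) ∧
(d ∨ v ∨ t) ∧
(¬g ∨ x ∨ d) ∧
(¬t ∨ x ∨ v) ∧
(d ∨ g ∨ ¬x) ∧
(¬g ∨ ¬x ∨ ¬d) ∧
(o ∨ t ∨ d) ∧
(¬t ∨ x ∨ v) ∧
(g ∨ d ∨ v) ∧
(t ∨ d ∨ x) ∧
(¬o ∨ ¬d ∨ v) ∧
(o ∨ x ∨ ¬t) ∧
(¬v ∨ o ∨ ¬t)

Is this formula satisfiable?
Yes

Yes, the formula is satisfiable.

One satisfying assignment is: x=False, o=False, d=True, t=False, g=False, v=False

Verification: With this assignment, all 26 clauses evaluate to true.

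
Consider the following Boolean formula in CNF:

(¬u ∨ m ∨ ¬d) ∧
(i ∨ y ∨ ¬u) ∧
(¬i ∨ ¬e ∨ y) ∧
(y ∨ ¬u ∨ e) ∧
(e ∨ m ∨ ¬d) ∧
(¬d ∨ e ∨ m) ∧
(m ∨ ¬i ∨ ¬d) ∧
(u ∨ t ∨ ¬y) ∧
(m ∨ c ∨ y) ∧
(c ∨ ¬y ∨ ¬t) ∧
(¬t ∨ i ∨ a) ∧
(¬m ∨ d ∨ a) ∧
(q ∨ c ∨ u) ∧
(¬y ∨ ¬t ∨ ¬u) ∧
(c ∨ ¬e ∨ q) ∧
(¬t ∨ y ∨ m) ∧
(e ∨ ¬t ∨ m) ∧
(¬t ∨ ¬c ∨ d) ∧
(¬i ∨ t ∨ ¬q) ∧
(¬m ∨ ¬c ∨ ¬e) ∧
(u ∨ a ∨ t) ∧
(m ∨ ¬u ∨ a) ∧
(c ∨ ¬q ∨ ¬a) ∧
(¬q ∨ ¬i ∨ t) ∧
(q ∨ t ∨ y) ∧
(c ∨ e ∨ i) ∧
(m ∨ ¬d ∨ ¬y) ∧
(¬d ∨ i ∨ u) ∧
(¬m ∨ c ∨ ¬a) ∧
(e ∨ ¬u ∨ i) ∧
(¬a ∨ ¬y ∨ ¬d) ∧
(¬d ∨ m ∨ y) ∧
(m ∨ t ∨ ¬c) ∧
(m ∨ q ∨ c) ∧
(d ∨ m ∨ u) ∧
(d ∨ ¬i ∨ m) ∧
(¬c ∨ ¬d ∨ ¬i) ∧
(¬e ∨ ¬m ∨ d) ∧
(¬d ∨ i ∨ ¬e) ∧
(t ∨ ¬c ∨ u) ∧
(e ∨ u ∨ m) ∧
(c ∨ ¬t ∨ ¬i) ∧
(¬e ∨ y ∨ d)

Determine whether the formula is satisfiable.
Yes

Yes, the formula is satisfiable.

One satisfying assignment is: e=False, m=True, t=False, u=True, c=False, d=True, q=False, y=True, i=True, a=False

Verification: With this assignment, all 43 clauses evaluate to true.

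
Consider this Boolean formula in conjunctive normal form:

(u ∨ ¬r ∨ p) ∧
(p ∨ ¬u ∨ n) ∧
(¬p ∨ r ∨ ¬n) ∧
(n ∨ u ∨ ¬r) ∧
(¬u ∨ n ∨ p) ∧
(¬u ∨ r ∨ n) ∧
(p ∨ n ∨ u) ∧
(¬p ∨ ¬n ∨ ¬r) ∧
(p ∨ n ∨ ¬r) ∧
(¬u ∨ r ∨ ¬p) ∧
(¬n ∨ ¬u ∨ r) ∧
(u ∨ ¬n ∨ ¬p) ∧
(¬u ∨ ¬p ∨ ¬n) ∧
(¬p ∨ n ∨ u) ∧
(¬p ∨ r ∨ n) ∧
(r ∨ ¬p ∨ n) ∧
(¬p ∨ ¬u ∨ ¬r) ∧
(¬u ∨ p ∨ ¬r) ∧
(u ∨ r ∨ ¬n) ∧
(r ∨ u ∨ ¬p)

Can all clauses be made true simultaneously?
No

No, the formula is not satisfiable.

No assignment of truth values to the variables can make all 20 clauses true simultaneously.

The formula is UNSAT (unsatisfiable).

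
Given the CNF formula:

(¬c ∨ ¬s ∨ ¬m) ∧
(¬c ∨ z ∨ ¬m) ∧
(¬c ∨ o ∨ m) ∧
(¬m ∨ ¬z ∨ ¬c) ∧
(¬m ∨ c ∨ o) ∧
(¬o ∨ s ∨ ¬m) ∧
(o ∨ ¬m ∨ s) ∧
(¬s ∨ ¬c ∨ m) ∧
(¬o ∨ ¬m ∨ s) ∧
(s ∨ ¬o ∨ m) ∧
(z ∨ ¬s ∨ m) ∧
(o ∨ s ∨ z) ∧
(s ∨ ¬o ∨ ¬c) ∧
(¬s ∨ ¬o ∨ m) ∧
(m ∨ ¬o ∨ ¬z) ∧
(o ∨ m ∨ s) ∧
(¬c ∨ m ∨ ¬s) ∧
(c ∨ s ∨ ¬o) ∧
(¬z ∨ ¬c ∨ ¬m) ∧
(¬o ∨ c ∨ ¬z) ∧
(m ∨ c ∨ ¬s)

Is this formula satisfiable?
Yes

Yes, the formula is satisfiable.

One satisfying assignment is: o=True, c=False, z=False, s=True, m=True

Verification: With this assignment, all 21 clauses evaluate to true.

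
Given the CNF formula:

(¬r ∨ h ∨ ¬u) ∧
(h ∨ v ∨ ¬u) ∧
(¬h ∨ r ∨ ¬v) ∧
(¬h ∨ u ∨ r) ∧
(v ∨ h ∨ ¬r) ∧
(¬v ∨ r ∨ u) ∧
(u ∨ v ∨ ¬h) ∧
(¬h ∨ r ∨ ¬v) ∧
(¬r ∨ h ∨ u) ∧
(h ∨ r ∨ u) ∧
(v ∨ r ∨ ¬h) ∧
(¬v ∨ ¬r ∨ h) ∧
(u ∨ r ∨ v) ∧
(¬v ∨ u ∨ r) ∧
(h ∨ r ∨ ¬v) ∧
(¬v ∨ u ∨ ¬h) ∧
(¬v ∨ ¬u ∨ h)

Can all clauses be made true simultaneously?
Yes

Yes, the formula is satisfiable.

One satisfying assignment is: v=False, h=True, r=True, u=True

Verification: With this assignment, all 17 clauses evaluate to true.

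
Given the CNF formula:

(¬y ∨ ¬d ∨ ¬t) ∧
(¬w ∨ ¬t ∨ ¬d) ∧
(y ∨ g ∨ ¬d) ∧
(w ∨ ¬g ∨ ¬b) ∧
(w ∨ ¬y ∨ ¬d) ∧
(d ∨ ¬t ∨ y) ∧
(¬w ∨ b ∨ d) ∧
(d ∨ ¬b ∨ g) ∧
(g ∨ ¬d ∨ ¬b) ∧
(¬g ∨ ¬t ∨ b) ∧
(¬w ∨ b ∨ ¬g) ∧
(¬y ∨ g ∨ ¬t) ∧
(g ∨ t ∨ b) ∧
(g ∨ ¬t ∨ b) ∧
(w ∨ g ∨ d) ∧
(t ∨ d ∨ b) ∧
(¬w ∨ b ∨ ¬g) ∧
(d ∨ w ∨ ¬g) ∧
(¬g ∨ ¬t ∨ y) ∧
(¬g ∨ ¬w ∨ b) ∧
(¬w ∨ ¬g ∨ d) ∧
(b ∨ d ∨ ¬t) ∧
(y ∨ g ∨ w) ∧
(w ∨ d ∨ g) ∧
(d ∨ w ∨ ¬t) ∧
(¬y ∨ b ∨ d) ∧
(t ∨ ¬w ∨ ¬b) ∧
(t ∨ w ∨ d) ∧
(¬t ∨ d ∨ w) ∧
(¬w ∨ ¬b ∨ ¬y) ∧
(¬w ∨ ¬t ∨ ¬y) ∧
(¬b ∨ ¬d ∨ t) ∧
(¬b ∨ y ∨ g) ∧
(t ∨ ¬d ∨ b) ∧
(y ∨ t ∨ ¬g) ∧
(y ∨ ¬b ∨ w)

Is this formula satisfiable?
No

No, the formula is not satisfiable.

No assignment of truth values to the variables can make all 36 clauses true simultaneously.

The formula is UNSAT (unsatisfiable).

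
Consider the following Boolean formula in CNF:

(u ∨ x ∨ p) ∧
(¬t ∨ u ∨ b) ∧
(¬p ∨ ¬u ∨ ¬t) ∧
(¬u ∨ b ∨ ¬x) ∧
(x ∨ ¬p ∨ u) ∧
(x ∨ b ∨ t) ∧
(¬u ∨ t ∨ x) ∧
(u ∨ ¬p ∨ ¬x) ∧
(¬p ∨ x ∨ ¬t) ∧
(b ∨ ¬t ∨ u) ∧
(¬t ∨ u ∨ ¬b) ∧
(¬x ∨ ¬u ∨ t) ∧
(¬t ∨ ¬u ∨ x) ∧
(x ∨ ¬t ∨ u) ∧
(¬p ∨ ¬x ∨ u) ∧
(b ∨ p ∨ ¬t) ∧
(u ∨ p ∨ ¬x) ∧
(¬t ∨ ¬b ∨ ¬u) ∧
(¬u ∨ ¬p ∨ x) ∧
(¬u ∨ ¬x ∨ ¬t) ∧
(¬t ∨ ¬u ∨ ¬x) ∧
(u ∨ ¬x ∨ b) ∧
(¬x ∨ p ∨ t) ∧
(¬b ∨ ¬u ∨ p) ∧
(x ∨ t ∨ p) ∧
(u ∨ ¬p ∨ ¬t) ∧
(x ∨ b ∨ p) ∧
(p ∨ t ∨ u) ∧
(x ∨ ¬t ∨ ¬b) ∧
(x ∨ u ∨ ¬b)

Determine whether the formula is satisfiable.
No

No, the formula is not satisfiable.

No assignment of truth values to the variables can make all 30 clauses true simultaneously.

The formula is UNSAT (unsatisfiable).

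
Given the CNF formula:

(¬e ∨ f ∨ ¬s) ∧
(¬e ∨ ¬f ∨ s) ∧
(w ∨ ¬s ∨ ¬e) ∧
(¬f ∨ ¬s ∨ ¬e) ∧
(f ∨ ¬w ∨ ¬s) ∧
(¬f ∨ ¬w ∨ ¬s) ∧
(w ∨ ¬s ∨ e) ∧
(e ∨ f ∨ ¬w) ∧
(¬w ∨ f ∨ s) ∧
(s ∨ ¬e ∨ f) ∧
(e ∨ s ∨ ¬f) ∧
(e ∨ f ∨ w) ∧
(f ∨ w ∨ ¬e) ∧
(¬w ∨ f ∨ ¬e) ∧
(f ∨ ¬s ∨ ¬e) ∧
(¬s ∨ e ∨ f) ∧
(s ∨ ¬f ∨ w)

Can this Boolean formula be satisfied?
No

No, the formula is not satisfiable.

No assignment of truth values to the variables can make all 17 clauses true simultaneously.

The formula is UNSAT (unsatisfiable).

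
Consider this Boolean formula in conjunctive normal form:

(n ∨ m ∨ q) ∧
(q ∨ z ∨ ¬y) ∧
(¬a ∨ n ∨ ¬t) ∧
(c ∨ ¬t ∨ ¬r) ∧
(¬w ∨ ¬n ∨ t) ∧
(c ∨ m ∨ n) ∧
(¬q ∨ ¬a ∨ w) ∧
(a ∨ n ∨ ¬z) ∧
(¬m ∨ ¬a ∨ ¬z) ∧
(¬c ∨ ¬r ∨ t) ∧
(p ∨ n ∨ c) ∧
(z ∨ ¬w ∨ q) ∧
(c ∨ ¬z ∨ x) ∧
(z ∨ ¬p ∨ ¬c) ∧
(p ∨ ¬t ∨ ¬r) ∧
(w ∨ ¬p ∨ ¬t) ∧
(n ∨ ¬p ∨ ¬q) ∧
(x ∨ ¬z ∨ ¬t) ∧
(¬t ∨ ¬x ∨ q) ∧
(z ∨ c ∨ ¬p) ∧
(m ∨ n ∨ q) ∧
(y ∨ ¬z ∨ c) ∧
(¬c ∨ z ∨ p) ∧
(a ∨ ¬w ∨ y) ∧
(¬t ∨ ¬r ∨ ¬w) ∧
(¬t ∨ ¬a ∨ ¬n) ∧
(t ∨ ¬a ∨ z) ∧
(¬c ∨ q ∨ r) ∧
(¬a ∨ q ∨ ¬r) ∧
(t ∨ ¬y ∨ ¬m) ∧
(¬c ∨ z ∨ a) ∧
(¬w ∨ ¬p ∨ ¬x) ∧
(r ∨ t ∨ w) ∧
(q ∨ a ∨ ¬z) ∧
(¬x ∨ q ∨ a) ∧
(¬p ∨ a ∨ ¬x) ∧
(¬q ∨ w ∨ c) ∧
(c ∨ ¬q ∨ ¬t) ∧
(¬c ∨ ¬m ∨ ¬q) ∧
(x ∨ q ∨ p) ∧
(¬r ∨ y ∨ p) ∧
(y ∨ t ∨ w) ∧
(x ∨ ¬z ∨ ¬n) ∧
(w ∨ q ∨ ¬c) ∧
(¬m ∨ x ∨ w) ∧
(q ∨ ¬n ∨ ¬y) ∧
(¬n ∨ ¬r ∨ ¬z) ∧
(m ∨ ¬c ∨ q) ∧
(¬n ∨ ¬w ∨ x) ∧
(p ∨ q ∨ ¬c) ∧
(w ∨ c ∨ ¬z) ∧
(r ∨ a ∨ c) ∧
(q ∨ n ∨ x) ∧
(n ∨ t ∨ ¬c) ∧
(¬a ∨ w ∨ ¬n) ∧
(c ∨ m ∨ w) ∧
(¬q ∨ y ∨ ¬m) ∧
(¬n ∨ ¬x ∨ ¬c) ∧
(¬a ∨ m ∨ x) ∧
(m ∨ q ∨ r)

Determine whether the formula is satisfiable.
No

No, the formula is not satisfiable.

No assignment of truth values to the variables can make all 60 clauses true simultaneously.

The formula is UNSAT (unsatisfiable).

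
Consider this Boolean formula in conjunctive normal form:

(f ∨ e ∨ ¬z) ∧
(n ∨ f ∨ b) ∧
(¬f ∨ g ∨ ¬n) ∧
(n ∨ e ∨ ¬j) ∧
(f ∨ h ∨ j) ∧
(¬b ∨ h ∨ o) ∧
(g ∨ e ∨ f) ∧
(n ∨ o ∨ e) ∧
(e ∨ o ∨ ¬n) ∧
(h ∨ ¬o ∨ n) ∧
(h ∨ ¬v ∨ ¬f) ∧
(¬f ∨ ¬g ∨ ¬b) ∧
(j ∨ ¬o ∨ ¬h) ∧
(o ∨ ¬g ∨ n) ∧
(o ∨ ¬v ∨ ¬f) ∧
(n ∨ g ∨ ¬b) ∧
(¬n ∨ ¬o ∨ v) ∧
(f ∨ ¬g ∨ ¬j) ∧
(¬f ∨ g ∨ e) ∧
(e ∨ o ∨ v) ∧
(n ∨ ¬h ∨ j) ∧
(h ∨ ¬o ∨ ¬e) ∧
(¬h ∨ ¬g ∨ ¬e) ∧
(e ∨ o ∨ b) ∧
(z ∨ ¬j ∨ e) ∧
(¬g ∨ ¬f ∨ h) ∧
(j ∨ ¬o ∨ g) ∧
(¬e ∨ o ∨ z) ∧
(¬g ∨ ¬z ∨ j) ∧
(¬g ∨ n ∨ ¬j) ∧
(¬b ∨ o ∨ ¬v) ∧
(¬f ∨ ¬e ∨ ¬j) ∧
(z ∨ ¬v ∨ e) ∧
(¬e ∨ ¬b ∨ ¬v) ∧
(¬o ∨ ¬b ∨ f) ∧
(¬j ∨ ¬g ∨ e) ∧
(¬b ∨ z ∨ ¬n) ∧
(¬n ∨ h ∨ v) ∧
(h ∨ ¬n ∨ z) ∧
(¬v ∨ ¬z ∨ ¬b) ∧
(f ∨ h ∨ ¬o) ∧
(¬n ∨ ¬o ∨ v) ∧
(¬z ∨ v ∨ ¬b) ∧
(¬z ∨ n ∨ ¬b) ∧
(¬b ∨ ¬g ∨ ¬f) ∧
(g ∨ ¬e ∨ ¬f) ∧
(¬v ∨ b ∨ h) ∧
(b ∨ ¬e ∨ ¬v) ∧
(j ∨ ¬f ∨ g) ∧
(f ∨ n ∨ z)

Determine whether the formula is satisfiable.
Yes

Yes, the formula is satisfiable.

One satisfying assignment is: f=False, j=False, z=True, e=True, v=False, h=True, b=False, g=False, o=False, n=True

Verification: With this assignment, all 50 clauses evaluate to true.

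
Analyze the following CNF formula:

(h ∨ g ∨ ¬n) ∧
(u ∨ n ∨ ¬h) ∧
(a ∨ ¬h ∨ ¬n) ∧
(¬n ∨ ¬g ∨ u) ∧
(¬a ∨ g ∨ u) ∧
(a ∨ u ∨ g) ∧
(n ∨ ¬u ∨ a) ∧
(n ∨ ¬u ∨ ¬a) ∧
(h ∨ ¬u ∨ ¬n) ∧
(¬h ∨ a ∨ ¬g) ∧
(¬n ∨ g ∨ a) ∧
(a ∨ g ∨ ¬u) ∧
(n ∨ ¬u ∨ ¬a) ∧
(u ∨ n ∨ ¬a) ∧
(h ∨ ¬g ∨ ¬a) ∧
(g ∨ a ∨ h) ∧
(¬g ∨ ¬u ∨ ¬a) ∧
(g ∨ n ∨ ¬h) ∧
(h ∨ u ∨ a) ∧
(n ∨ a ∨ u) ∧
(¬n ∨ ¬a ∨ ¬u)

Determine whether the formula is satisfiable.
No

No, the formula is not satisfiable.

No assignment of truth values to the variables can make all 21 clauses true simultaneously.

The formula is UNSAT (unsatisfiable).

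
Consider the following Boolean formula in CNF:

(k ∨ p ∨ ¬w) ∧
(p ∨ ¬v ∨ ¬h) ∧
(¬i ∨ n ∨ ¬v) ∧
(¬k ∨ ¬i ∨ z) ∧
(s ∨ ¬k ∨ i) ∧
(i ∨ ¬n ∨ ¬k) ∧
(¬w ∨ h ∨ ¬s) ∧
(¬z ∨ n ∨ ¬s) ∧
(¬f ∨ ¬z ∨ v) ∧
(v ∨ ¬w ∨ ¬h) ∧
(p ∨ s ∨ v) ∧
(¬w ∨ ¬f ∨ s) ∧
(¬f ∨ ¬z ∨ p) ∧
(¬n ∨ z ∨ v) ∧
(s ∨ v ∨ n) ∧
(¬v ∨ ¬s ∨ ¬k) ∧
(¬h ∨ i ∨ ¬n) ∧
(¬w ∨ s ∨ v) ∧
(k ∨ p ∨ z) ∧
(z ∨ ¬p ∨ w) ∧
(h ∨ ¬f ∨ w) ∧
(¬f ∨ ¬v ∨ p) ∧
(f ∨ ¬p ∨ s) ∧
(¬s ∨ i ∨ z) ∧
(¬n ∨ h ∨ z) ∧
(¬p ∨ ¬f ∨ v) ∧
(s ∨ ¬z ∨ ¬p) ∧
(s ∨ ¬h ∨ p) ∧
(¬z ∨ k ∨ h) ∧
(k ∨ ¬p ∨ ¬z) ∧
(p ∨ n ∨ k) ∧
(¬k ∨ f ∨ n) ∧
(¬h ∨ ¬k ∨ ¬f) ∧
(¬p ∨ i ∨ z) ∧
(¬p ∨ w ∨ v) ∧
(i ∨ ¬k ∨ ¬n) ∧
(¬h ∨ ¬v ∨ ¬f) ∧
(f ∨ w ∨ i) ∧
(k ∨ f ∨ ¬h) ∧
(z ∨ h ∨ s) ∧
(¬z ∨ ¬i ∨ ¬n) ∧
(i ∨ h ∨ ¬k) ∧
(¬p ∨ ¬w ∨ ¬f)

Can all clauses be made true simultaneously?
No

No, the formula is not satisfiable.

No assignment of truth values to the variables can make all 43 clauses true simultaneously.

The formula is UNSAT (unsatisfiable).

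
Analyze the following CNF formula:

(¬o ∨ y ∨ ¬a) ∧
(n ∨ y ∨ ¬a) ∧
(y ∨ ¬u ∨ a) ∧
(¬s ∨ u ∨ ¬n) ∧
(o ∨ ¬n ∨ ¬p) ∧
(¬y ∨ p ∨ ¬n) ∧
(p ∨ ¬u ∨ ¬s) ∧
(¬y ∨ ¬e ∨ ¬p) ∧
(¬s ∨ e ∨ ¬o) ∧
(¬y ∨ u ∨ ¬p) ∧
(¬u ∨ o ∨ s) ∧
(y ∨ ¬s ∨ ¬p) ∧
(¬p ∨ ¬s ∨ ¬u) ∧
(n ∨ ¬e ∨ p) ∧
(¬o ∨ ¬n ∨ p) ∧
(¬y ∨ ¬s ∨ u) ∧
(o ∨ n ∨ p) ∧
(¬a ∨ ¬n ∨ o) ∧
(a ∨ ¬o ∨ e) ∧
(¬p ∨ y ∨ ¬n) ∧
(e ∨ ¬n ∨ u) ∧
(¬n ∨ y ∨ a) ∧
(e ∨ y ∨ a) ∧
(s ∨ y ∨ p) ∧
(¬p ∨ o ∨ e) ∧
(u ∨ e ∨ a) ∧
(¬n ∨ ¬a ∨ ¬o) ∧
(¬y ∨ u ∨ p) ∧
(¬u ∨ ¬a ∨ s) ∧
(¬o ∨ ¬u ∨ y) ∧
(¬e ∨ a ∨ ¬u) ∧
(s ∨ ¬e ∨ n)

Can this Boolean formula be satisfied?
No

No, the formula is not satisfiable.

No assignment of truth values to the variables can make all 32 clauses true simultaneously.

The formula is UNSAT (unsatisfiable).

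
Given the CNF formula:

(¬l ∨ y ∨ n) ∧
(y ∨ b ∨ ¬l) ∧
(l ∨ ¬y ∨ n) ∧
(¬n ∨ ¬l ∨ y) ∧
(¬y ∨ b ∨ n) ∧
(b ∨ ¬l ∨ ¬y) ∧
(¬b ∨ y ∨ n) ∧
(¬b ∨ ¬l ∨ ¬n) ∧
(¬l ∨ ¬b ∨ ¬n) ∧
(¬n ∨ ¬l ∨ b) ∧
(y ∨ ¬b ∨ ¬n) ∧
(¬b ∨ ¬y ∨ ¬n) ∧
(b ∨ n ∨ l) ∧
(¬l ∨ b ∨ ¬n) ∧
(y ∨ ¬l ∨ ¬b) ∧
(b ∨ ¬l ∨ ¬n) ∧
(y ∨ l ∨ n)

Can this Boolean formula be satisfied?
Yes

Yes, the formula is satisfiable.

One satisfying assignment is: b=False, y=False, n=True, l=False

Verification: With this assignment, all 17 clauses evaluate to true.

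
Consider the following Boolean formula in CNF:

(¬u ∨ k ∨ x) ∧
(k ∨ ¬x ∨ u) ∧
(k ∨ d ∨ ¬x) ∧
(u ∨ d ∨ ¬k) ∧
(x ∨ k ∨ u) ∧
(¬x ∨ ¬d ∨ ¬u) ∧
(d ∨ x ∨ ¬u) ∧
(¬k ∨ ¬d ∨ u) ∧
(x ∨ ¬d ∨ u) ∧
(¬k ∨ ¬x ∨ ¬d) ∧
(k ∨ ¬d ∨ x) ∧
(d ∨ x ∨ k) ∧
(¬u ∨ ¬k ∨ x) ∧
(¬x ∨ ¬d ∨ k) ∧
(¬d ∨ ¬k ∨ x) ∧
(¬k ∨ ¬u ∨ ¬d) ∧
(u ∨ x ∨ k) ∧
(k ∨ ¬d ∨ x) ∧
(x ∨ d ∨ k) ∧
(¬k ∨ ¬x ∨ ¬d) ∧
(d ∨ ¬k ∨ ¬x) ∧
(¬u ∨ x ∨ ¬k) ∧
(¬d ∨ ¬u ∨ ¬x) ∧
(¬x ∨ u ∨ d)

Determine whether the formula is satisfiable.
No

No, the formula is not satisfiable.

No assignment of truth values to the variables can make all 24 clauses true simultaneously.

The formula is UNSAT (unsatisfiable).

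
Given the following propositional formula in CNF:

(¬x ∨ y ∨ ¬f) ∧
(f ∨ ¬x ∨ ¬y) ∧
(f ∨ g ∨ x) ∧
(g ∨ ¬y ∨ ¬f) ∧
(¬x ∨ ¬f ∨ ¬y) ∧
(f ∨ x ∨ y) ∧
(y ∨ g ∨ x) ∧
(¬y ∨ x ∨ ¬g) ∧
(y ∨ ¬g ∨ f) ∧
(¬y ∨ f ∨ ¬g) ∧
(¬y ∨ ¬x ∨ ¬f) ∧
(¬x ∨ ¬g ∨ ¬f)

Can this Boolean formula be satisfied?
Yes

Yes, the formula is satisfiable.

One satisfying assignment is: y=False, g=False, f=False, x=True

Verification: With this assignment, all 12 clauses evaluate to true.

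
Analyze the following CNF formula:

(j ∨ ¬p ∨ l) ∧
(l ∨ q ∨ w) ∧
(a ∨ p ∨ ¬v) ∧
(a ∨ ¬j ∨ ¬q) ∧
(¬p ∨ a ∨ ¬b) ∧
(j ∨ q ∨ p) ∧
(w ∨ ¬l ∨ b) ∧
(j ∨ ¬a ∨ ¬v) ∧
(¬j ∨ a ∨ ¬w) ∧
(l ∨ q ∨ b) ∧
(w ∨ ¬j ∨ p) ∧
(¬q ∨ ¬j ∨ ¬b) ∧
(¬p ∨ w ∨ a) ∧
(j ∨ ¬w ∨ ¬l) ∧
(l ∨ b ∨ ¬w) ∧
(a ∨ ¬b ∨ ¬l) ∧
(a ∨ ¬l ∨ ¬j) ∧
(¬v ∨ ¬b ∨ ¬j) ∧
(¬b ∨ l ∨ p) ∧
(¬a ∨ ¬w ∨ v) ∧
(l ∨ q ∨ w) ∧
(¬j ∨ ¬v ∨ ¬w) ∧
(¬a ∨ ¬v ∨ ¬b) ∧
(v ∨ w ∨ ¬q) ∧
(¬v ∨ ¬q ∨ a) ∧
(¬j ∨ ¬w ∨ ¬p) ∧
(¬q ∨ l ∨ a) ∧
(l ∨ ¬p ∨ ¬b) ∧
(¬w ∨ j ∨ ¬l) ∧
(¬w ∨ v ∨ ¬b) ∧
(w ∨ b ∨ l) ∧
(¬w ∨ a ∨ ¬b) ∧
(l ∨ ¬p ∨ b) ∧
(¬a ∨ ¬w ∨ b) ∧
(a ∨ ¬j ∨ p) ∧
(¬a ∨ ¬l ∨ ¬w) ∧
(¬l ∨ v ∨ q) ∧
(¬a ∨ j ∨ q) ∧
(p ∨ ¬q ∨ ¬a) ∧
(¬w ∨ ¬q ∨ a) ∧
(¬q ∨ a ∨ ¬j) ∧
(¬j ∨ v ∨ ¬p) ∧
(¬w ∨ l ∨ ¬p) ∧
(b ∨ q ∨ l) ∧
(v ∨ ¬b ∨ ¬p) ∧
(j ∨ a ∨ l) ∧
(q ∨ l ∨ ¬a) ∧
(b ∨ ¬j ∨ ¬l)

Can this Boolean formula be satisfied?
No

No, the formula is not satisfiable.

No assignment of truth values to the variables can make all 48 clauses true simultaneously.

The formula is UNSAT (unsatisfiable).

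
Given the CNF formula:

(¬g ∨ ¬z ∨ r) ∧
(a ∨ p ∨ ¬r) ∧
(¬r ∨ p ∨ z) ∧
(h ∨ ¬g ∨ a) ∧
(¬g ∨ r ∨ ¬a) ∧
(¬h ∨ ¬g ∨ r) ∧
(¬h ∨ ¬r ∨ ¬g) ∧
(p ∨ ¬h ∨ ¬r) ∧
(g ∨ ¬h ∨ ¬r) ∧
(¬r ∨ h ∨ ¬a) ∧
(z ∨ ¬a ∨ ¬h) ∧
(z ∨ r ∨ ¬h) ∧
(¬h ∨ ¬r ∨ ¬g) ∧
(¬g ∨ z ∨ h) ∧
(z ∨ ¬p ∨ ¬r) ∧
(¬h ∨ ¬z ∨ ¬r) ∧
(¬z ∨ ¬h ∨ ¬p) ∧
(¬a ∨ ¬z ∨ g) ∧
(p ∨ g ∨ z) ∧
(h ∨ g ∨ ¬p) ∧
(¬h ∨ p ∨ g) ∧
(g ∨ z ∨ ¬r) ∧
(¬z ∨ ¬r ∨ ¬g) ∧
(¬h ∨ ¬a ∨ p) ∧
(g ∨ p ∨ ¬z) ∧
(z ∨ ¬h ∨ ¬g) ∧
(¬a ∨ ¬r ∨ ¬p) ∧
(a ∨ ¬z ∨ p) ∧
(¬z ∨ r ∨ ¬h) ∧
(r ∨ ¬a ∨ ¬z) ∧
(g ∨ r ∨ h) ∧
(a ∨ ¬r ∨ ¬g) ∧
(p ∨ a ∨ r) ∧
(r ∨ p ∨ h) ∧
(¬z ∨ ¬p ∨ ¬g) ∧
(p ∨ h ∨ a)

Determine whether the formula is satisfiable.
No

No, the formula is not satisfiable.

No assignment of truth values to the variables can make all 36 clauses true simultaneously.

The formula is UNSAT (unsatisfiable).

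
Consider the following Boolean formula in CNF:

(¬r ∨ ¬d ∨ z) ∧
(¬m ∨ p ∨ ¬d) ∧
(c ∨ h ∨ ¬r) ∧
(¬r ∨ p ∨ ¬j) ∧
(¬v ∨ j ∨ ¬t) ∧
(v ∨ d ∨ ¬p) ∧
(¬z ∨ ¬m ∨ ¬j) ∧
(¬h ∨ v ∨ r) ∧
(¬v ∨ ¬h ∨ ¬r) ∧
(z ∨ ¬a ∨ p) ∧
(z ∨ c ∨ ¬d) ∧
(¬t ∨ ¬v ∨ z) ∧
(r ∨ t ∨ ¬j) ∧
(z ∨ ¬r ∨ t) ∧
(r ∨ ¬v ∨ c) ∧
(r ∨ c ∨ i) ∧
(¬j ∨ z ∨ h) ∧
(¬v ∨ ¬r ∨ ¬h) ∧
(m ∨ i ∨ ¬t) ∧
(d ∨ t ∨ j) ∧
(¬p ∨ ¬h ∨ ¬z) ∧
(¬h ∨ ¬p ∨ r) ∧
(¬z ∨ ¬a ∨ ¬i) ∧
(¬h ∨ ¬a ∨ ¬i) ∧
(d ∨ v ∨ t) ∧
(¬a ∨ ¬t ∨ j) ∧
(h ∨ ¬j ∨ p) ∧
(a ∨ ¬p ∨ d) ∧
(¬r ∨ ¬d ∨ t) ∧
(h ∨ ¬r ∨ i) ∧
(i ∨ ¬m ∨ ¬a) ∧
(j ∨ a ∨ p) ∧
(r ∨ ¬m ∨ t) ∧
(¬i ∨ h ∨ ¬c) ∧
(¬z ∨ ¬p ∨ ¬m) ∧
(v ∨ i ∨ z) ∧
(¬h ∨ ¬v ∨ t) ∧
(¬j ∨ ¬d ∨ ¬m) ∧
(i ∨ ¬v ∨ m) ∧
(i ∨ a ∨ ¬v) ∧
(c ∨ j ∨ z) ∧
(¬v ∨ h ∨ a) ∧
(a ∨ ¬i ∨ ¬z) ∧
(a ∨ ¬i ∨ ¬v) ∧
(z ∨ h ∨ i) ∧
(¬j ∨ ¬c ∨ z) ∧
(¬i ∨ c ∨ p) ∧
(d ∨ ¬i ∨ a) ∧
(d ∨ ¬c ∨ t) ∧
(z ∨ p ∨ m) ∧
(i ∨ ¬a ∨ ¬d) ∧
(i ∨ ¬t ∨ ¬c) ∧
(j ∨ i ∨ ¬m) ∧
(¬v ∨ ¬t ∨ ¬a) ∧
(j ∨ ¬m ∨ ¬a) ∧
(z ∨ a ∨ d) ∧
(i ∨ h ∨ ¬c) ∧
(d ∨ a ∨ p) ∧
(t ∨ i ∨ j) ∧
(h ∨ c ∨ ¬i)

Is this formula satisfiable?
No

No, the formula is not satisfiable.

No assignment of truth values to the variables can make all 60 clauses true simultaneously.

The formula is UNSAT (unsatisfiable).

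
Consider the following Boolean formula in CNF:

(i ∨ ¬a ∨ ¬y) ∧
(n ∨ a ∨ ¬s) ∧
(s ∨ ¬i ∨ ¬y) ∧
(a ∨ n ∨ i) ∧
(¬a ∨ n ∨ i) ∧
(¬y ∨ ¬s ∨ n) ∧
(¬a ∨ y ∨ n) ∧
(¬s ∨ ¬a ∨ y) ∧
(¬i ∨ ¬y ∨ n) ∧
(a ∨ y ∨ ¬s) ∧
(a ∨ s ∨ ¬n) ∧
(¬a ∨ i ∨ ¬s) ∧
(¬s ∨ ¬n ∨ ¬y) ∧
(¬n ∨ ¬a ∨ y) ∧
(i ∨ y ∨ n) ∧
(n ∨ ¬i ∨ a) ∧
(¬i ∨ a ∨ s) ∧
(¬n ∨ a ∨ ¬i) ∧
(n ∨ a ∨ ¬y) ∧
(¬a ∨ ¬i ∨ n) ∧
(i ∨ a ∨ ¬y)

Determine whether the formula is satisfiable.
No

No, the formula is not satisfiable.

No assignment of truth values to the variables can make all 21 clauses true simultaneously.

The formula is UNSAT (unsatisfiable).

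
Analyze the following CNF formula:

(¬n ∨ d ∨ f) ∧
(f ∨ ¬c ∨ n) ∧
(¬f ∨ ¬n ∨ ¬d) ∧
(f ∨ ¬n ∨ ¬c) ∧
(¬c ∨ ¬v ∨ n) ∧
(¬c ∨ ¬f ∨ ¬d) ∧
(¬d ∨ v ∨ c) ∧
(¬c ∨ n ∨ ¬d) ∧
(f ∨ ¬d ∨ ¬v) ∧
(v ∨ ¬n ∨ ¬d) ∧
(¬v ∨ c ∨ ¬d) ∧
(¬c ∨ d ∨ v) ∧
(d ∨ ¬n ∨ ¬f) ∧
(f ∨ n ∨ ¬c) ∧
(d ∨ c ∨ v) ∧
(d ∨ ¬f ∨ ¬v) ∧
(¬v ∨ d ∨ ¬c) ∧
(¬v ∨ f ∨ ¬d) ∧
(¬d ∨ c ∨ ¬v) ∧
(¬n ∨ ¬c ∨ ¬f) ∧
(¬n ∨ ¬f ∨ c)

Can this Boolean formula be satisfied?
Yes

Yes, the formula is satisfiable.

One satisfying assignment is: n=False, d=False, f=False, c=False, v=True

Verification: With this assignment, all 21 clauses evaluate to true.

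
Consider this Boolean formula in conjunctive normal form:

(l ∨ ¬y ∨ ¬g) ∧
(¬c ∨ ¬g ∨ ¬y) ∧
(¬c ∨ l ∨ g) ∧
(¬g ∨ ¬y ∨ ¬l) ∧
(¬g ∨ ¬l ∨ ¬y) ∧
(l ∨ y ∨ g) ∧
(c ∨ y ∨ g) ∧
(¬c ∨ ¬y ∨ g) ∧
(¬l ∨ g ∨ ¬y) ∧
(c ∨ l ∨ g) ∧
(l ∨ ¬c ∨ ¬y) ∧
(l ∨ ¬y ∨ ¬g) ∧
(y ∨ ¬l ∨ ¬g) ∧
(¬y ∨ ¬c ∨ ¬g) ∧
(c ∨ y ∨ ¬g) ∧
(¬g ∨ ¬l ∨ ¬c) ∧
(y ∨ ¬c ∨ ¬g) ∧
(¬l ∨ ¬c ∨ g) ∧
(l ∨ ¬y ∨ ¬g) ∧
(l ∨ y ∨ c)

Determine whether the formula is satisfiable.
No

No, the formula is not satisfiable.

No assignment of truth values to the variables can make all 20 clauses true simultaneously.

The formula is UNSAT (unsatisfiable).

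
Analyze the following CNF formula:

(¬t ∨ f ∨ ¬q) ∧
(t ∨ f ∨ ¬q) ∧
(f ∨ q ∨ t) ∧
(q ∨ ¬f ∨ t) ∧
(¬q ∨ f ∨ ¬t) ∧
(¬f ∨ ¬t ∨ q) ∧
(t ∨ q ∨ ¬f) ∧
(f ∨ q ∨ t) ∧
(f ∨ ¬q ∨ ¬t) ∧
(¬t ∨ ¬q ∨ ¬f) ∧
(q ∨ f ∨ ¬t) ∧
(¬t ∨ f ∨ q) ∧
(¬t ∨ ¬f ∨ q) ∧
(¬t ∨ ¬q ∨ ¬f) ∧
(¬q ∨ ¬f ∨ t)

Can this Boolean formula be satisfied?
No

No, the formula is not satisfiable.

No assignment of truth values to the variables can make all 15 clauses true simultaneously.

The formula is UNSAT (unsatisfiable).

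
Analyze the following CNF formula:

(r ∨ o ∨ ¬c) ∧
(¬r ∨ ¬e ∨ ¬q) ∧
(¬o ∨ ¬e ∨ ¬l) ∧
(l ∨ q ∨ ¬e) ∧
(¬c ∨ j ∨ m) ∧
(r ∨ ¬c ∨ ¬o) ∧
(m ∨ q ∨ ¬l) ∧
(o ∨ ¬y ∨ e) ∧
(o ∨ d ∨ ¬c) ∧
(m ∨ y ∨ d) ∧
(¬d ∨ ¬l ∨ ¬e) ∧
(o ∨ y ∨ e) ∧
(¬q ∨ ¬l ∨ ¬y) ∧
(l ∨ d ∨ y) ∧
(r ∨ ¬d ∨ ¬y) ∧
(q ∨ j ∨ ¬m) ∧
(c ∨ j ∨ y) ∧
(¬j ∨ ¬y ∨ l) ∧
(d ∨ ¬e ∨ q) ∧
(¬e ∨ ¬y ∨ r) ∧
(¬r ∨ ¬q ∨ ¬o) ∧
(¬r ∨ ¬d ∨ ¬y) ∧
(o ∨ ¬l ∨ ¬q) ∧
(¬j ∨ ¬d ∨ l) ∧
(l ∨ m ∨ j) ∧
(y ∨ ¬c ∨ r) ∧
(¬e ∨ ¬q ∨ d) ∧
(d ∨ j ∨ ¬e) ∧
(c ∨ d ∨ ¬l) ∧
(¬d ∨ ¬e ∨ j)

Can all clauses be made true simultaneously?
Yes

Yes, the formula is satisfiable.

One satisfying assignment is: l=True, y=False, e=False, c=False, r=False, q=True, d=True, o=True, j=True, m=False

Verification: With this assignment, all 30 clauses evaluate to true.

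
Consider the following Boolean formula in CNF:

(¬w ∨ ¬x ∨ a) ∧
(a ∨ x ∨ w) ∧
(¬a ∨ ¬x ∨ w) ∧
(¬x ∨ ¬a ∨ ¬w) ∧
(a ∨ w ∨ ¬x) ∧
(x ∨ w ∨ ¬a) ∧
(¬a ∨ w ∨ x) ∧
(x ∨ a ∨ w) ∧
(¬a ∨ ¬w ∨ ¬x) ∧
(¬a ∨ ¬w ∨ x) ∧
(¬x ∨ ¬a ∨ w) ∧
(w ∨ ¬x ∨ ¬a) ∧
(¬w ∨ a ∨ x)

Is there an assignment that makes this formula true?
No

No, the formula is not satisfiable.

No assignment of truth values to the variables can make all 13 clauses true simultaneously.

The formula is UNSAT (unsatisfiable).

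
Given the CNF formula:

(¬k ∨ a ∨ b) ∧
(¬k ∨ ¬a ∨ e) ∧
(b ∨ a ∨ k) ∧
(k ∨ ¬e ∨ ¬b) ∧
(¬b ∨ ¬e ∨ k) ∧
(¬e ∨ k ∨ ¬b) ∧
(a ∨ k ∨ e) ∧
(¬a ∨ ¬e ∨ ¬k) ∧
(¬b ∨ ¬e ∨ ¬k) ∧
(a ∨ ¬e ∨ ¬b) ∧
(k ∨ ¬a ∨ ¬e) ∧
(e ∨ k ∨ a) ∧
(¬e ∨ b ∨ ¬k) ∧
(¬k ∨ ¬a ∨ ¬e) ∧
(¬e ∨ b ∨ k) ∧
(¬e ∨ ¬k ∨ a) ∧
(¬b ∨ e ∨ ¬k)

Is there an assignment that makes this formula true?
Yes

Yes, the formula is satisfiable.

One satisfying assignment is: k=False, e=False, b=False, a=True

Verification: With this assignment, all 17 clauses evaluate to true.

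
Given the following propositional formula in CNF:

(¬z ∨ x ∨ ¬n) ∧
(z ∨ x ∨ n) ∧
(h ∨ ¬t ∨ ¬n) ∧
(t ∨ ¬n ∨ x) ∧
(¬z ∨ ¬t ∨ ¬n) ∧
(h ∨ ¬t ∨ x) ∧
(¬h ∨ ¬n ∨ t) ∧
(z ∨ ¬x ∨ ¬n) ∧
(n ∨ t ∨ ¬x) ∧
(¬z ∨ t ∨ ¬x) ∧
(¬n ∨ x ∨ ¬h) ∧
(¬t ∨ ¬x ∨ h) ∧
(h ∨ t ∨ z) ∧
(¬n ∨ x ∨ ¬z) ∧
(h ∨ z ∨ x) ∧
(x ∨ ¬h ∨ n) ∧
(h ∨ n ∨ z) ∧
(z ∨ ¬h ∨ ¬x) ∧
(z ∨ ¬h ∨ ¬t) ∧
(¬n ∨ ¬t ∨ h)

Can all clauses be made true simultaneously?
Yes

Yes, the formula is satisfiable.

One satisfying assignment is: z=True, t=False, x=False, h=False, n=False

Verification: With this assignment, all 20 clauses evaluate to true.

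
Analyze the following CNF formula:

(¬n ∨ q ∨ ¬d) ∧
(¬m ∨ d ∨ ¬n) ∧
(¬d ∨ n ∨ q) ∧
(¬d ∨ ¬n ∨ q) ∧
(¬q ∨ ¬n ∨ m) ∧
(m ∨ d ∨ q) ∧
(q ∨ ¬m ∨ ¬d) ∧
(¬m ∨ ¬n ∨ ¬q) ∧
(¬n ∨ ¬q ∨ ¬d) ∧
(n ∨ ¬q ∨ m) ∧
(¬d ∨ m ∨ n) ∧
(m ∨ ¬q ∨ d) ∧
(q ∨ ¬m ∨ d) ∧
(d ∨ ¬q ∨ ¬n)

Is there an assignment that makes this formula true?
Yes

Yes, the formula is satisfiable.

One satisfying assignment is: m=True, q=True, n=False, d=False

Verification: With this assignment, all 14 clauses evaluate to true.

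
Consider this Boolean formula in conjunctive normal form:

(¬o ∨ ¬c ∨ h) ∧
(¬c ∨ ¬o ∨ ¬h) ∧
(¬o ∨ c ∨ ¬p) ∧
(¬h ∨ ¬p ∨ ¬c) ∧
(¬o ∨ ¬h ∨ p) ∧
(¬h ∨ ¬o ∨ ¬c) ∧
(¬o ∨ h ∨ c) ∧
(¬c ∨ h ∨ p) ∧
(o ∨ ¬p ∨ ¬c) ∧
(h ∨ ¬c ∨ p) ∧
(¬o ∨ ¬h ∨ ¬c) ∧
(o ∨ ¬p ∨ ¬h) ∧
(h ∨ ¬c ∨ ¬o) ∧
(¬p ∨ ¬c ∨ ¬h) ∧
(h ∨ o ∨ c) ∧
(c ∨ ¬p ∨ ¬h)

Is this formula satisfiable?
Yes

Yes, the formula is satisfiable.

One satisfying assignment is: p=False, o=False, h=True, c=False

Verification: With this assignment, all 16 clauses evaluate to true.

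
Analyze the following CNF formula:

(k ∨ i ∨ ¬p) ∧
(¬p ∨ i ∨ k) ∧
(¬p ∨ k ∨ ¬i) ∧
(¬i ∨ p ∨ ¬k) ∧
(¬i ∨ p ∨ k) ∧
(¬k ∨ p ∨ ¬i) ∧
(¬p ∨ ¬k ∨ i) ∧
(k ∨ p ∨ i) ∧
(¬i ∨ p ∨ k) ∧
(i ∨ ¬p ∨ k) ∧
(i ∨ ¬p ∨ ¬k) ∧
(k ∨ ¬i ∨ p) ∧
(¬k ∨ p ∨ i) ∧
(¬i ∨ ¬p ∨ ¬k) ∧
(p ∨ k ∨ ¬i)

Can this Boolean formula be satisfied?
No

No, the formula is not satisfiable.

No assignment of truth values to the variables can make all 15 clauses true simultaneously.

The formula is UNSAT (unsatisfiable).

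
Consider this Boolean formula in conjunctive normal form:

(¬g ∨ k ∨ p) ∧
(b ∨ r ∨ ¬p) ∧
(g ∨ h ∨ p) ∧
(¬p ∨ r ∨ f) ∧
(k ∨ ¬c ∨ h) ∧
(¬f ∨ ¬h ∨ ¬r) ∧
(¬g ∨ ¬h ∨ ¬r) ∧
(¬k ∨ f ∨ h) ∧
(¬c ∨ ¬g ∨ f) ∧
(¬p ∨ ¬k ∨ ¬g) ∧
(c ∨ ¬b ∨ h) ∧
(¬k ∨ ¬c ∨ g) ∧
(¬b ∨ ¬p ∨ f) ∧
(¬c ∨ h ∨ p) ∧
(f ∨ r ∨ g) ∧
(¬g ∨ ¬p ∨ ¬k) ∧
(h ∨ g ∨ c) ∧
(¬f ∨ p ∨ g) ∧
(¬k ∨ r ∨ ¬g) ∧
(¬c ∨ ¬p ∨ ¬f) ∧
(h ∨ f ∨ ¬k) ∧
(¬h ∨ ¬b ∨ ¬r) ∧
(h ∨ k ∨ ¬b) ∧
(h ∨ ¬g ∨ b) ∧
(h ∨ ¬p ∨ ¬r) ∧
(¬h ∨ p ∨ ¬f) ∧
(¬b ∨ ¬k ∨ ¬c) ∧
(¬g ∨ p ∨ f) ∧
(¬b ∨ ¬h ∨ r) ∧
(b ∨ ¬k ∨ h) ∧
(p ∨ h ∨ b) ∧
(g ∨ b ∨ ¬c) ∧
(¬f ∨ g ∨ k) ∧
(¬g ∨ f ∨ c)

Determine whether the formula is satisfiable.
Yes

Yes, the formula is satisfiable.

One satisfying assignment is: h=True, b=False, p=False, g=False, r=True, f=False, k=False, c=False

Verification: With this assignment, all 34 clauses evaluate to true.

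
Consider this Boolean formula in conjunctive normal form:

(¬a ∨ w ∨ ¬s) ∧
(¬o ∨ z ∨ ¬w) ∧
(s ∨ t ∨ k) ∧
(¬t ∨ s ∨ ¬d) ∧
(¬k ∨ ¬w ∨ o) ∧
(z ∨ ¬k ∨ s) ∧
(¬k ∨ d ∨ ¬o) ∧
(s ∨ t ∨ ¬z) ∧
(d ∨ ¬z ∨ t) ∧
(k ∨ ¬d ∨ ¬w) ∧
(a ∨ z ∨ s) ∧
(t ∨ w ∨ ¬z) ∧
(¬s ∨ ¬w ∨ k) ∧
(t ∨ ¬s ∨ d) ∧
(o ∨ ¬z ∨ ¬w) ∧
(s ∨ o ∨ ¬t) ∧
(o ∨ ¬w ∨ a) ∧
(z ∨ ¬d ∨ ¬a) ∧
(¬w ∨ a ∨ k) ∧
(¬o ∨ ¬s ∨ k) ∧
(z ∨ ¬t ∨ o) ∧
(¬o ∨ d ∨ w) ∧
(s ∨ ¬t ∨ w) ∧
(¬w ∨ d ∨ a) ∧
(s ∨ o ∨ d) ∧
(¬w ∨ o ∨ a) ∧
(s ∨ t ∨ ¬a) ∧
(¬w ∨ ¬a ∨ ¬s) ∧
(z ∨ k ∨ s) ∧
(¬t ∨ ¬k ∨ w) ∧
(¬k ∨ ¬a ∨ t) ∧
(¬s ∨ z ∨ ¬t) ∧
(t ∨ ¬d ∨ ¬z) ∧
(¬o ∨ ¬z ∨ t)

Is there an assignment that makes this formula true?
Yes

Yes, the formula is satisfiable.

One satisfying assignment is: t=False, o=False, z=False, k=False, s=True, d=True, a=False, w=False

Verification: With this assignment, all 34 clauses evaluate to true.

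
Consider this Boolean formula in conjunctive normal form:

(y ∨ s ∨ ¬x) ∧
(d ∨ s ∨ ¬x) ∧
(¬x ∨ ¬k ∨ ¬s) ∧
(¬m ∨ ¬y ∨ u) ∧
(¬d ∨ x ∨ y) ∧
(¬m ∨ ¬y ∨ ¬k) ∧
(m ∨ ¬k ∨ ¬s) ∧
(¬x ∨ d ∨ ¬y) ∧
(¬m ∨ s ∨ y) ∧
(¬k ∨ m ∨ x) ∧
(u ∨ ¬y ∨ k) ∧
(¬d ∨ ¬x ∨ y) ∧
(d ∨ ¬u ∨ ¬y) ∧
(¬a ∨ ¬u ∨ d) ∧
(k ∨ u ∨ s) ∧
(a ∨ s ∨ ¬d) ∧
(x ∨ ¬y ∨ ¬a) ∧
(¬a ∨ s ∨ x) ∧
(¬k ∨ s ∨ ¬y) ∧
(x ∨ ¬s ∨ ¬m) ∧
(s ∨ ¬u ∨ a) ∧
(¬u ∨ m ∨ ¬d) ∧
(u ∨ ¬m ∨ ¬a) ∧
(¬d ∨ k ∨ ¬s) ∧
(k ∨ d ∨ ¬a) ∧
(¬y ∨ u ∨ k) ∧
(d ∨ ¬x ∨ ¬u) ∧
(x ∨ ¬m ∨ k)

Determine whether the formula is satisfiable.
Yes

Yes, the formula is satisfiable.

One satisfying assignment is: a=False, d=False, m=False, u=False, x=False, s=True, y=False, k=False

Verification: With this assignment, all 28 clauses evaluate to true.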